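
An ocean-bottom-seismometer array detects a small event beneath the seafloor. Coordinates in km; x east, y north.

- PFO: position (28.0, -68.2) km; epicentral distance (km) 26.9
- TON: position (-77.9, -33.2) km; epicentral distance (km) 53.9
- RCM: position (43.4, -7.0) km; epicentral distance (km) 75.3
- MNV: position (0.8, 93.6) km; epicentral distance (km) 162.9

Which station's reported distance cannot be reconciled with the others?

Solve using three stations at a time. Using PFO, RCM, MNV (subtract circle equations pairwise → linear system) gives (x, y) ≈ (1.1, -69.3).
Distances from that point to each station vs reported:
  PFO: calculated 26.9 vs reported 26.9 → residual 0.0 km
  TON: calculated 86.9 vs reported 53.9 → residual 33.0 km
  RCM: calculated 75.3 vs reported 75.3 → residual 0.0 km
  MNV: calculated 162.9 vs reported 162.9 → residual 0.0 km
PFO, RCM, MNV are mutually consistent (residuals ≈ 0); TON is off by 33.0 km.

TON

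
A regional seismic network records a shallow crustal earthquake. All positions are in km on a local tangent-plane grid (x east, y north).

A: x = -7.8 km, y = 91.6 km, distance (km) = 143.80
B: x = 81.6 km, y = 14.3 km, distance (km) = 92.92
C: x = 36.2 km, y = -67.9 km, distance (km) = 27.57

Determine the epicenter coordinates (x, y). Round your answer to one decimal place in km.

Circle about each station: (x + 7.8)² + (y − 91.6)² = 143.80²; (x − 81.6)² + (y − 14.3)² = 92.92²; (x − 36.2)² + (y + 67.9)² = 27.57².
Subtracting pairs of circle equations eliminates x²+y² and gives linear equations (the radical axes):
178.8 x − 154.6 y = 10455.96
88.0 x − 319.0 y = 17387.79
Solving the 2×2 system: x ≈ 14.9, y ≈ -50.4 km.

(14.9, -50.4)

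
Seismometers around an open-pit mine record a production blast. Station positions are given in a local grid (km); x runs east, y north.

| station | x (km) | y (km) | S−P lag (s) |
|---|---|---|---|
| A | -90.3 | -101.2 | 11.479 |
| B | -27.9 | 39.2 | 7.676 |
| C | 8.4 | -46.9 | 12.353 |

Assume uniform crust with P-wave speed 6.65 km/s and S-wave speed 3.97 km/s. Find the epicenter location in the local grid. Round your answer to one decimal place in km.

x ≈ -98.3 km, y ≈ 11.6 km

Distance from S−P lag: d = Δt · v_P v_S / (v_P − v_S) = Δt · (6.65·3.97)/(6.65−3.97) ≈ 9.8509·Δt.
So d_A = 113.08, d_B = 75.62, d_C = 121.69 km.
Circle about each station: (x + 90.3)² + (y + 101.2)² = 113.08²; (x + 27.9)² + (y − 39.2)² = 75.62²; (x − 8.4)² + (y + 46.9)² = 121.69².
Subtracting pairs of circle equations eliminates x²+y² and gives linear equations (the radical axes):
124.8 x + 280.8 y = -9011.78
197.4 x + 108.6 y = -18146.73
Solving the 2×2 system: x ≈ -98.3, y ≈ 11.6 km.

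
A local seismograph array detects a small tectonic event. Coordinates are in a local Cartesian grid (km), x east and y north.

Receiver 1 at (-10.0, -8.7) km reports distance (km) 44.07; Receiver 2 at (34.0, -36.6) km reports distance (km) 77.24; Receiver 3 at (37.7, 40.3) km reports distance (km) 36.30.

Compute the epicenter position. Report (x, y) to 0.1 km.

Circle about each station: (x + 10.0)² + (y + 8.7)² = 44.07²; (x − 34.0)² + (y + 36.6)² = 77.24²; (x − 37.7)² + (y − 40.3)² = 36.30².
Subtracting the Receiver 1 equation from the Receiver 2 and Receiver 3 equations removes the quadratic terms:
88.0 x − 55.8 y = -1703.98
95.4 x + 98.0 y = 3494.16
Solving the 2×2 system: x ≈ 2.0, y ≈ 33.7 km.

(2.0, 33.7)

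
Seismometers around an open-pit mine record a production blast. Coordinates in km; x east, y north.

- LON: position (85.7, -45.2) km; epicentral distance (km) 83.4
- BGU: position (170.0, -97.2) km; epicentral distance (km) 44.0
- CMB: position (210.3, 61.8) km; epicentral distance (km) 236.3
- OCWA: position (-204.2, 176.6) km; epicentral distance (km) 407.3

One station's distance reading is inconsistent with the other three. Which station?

BGU

Solve using three stations at a time. Using LON, CMB, OCWA (subtract circle equations pairwise → linear system) gives (x, y) ≈ (67.7, -126.6).
Distances from that point to each station vs reported:
  LON: calculated 83.4 vs reported 83.4 → residual 0.0 km
  BGU: calculated 106.4 vs reported 44.0 → residual 62.4 km
  CMB: calculated 236.3 vs reported 236.3 → residual 0.0 km
  OCWA: calculated 407.3 vs reported 407.3 → residual 0.0 km
LON, CMB, OCWA are mutually consistent (residuals ≈ 0); BGU is off by 62.4 km.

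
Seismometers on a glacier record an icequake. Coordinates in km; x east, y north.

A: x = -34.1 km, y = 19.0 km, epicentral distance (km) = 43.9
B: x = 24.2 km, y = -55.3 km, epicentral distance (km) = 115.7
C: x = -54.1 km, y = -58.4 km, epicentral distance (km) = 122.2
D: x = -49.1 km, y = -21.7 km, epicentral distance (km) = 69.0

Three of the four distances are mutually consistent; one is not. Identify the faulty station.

Solve using three stations at a time. Using A, B, C (subtract circle equations pairwise → linear system) gives (x, y) ≈ (-9.5, 55.4).
Distances from that point to each station vs reported:
  A: calculated 43.9 vs reported 43.9 → residual 0.0 km
  B: calculated 115.7 vs reported 115.7 → residual 0.0 km
  C: calculated 122.2 vs reported 122.2 → residual 0.0 km
  D: calculated 86.6 vs reported 69.0 → residual 17.6 km
A, B, C are mutually consistent (residuals ≈ 0); D is off by 17.6 km.

D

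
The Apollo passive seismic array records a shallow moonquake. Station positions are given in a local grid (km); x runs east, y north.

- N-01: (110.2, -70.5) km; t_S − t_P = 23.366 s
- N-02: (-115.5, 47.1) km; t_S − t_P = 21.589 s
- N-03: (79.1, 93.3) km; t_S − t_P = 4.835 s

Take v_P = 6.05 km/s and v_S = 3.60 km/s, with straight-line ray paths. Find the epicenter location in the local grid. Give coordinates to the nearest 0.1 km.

57.4 km east, 130.4 km north

Distance from S−P lag: d = Δt · v_P v_S / (v_P − v_S) = Δt · (6.05·3.60)/(6.05−3.60) ≈ 8.8898·Δt.
So d_N-01 = 207.72, d_N-02 = 191.92, d_N-03 = 42.98 km.
Circle about each station: (x − 110.2)² + (y + 70.5)² = 207.72²; (x + 115.5)² + (y − 47.1)² = 191.92²; (x − 79.1)² + (y − 93.3)² = 42.98².
Subtracting the N-01 equation from the N-02 and N-03 equations removes the quadratic terms:
-451.4 x + 235.2 y = 4758.68
-62.2 x + 327.6 y = 39147.73
Solving the 2×2 system: x ≈ 57.4, y ≈ 130.4 km.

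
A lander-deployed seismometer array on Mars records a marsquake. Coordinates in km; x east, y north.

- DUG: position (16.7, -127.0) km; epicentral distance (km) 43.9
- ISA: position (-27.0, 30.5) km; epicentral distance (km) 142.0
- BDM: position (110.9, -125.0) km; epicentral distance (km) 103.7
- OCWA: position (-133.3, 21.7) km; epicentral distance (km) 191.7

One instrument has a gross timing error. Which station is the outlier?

DUG

Solve using three stations at a time. Using ISA, BDM, OCWA (subtract circle equations pairwise → linear system) gives (x, y) ≈ (8.9, -106.8).
Distances from that point to each station vs reported:
  DUG: calculated 21.6 vs reported 43.9 → residual 22.3 km
  ISA: calculated 142.0 vs reported 142.0 → residual 0.0 km
  BDM: calculated 103.6 vs reported 103.7 → residual 0.1 km
  OCWA: calculated 191.7 vs reported 191.7 → residual 0.0 km
ISA, BDM, OCWA are mutually consistent (residuals ≈ 0); DUG is off by 22.3 km.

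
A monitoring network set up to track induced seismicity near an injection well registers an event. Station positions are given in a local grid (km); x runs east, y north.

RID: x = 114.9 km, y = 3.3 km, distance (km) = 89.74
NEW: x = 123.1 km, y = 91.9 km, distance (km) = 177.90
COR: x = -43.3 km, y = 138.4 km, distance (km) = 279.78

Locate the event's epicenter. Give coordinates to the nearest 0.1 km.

Circle about each station: (x − 114.9)² + (y − 3.3)² = 89.74²; (x − 123.1)² + (y − 91.9)² = 177.90²; (x + 43.3)² + (y − 138.4)² = 279.78².
Subtracting the RID equation from the NEW and COR equations removes the quadratic terms:
16.4 x + 177.2 y = -13208.82
-316.4 x + 270.2 y = -62407.03
Solving the 2×2 system: x ≈ 123.8, y ≈ -86.0 km.
Check against RID (with the unrounded x, y): √((x − 114.9)²+(y − 3.3)²) = 89.74 ≈ 89.74 km. ✓

x ≈ 123.8 km, y ≈ -86.0 km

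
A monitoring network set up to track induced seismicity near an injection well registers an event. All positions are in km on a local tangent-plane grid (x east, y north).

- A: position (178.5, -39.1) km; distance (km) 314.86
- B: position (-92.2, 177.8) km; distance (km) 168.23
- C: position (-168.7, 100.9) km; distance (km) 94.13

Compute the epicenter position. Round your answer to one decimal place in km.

Circle about each station: (x − 178.5)² + (y + 39.1)² = 314.86²; (x + 92.2)² + (y − 177.8)² = 168.23²; (x + 168.7)² + (y − 100.9)² = 94.13².
Subtracting pairs of circle equations eliminates x²+y² and gives linear equations (the radical axes):
-541.4 x + 433.8 y = 77558.11
-694.4 x + 280.0 y = 95525.80
Solving the 2×2 system: x ≈ -131.8, y ≈ 14.3 km.

-131.8 km east, 14.3 km north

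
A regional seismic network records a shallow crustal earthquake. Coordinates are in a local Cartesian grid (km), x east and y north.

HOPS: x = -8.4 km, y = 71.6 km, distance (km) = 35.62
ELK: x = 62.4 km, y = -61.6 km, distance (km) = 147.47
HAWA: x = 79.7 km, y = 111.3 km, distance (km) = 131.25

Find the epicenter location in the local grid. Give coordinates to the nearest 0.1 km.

Circle about each station: (x + 8.4)² + (y − 71.6)² = 35.62²; (x − 62.4)² + (y + 61.6)² = 147.47²; (x − 79.7)² + (y − 111.3)² = 131.25².
Subtracting pairs of circle equations eliminates x²+y² and gives linear equations (the radical axes):
141.6 x − 266.4 y = -17987.42
176.2 x + 79.4 y = -2415.12
Solving the 2×2 system: x ≈ -35.6, y ≈ 48.6 km.
Check against HOPS (with the unrounded x, y): √((x + 8.4)²+(y − 71.6)²) = 35.63 ≈ 35.62 km. ✓

-35.6 km east, 48.6 km north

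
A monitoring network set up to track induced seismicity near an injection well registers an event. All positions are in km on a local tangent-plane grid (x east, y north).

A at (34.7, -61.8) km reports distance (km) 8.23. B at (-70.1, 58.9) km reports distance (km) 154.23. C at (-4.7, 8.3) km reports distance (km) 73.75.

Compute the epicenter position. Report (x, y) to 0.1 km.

Circle about each station: (x − 34.7)² + (y + 61.8)² = 8.23²; (x + 70.1)² + (y − 58.9)² = 154.23²; (x + 4.7)² + (y − 8.3)² = 73.75².
Subtracting pairs of circle equations eliminates x²+y² and gives linear equations (the radical axes):
-209.6 x + 241.4 y = -20359.27
-78.8 x + 140.2 y = -10303.68
Solving the 2×2 system: x ≈ 35.4, y ≈ -53.6 km.

(35.4, -53.6)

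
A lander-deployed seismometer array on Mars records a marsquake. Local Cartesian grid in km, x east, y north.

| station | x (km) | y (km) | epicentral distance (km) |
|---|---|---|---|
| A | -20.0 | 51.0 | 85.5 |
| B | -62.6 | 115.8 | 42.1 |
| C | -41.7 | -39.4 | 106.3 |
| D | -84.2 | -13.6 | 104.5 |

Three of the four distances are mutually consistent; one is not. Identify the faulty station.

Solve using three stations at a time. Using A, B, D (subtract circle equations pairwise → linear system) gives (x, y) ≈ (-95.9, 90.2).
Distances from that point to each station vs reported:
  A: calculated 85.5 vs reported 85.5 → residual 0.0 km
  B: calculated 42.0 vs reported 42.1 → residual 0.1 km
  C: calculated 140.5 vs reported 106.3 → residual 34.2 km
  D: calculated 104.5 vs reported 104.5 → residual 0.0 km
A, B, D are mutually consistent (residuals ≈ 0); C is off by 34.2 km.

C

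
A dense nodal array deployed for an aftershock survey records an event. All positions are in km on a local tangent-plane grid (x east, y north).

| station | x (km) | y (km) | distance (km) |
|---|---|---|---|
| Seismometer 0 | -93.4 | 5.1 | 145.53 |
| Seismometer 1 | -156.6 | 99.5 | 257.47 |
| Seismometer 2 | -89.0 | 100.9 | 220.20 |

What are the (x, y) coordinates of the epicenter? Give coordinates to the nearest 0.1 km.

12.9 km east, -94.3 km north

Circle about each station: (x + 93.4)² + (y − 5.1)² = 145.53²; (x + 156.6)² + (y − 99.5)² = 257.47²; (x + 89.0)² + (y − 100.9)² = 220.20².
Subtracting pairs of circle equations eliminates x²+y² and gives linear equations (the radical axes):
-126.4 x + 188.8 y = -19437.58
8.8 x + 191.6 y = -17956.82
Solving the 2×2 system: x ≈ 12.9, y ≈ -94.3 km.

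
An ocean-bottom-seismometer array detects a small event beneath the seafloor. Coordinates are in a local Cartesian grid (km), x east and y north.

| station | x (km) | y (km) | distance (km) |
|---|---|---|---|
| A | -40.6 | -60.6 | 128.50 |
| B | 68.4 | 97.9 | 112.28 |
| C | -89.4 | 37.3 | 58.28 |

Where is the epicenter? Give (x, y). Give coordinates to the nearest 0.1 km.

Circle about each station: (x + 40.6)² + (y + 60.6)² = 128.50²; (x − 68.4)² + (y − 97.9)² = 112.28²; (x + 89.4)² + (y − 37.3)² = 58.28².
Subtracting the A equation from the B and C equations removes the quadratic terms:
218.0 x + 317.0 y = 12847.70
-97.6 x + 195.8 y = 17178.62
Solving the 2×2 system: x ≈ -39.8, y ≈ 67.9 km.
Check against A (with the unrounded x, y): √((x + 40.6)²+(y + 60.6)²) = 128.50 ≈ 128.50 km. ✓

x ≈ -39.8 km, y ≈ 67.9 km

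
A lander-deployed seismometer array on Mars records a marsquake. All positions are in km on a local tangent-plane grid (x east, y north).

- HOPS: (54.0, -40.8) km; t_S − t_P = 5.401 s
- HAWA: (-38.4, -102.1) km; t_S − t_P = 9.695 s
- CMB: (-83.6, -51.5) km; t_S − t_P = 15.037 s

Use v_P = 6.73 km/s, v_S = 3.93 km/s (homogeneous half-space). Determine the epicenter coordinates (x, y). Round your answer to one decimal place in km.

x ≈ 52.6 km, y ≈ -91.8 km

Distance from S−P lag: d = Δt · v_P v_S / (v_P − v_S) = Δt · (6.73·3.93)/(6.73−3.93) ≈ 9.4460·Δt.
So d_HOPS = 51.02, d_HAWA = 91.58, d_CMB = 142.04 km.
Circle about each station: (x − 54.0)² + (y + 40.8)² = 51.02²; (x + 38.4)² + (y + 102.1)² = 91.58²; (x + 83.6)² + (y + 51.5)² = 142.04².
Subtracting pairs of circle equations eliminates x²+y² and gives linear equations (the radical axes):
-184.8 x − 122.6 y = 1534.47
-275.2 x − 21.4 y = -12511.75
Solving the 2×2 system: x ≈ 52.6, y ≈ -91.8 km.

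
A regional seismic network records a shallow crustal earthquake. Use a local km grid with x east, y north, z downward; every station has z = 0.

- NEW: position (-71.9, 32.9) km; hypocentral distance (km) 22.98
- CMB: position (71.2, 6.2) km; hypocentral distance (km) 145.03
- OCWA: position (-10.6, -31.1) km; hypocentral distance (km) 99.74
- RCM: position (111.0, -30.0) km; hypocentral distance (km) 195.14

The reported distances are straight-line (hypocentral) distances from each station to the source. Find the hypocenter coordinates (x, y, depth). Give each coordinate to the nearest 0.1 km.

Each station gives a sphere (x−x_i)² + (y−y_i)² + z² = d_i² (stations at z=0).
Subtracting the NEW sphere from CMB and OCWA: z² cancels, leaving linear equations in x and y:
286.2 x − 53.4 y = -21649.76
122.6 x − 128.0 y = -14592.44
Solving: x ≈ -66.206, y ≈ 50.590 km (keep extra digits for the depth step; rounded: -66.2, 50.6).
Then from the NEW sphere: z² = 22.98² − (x + 71.9)² − (y − 32.9)² with x = -66.206, y = 50.590, so z ≈ 13.517 ≈ 13.5 km.

(-66.2, 50.6, 13.5)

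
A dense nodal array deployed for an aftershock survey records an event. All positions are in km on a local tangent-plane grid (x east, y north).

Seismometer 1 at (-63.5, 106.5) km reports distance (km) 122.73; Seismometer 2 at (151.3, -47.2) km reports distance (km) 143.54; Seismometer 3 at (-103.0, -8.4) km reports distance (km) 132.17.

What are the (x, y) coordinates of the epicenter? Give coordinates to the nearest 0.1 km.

x ≈ 25.6 km, y ≈ 22.1 km

Circle about each station: (x + 63.5)² + (y − 106.5)² = 122.73²; (x − 151.3)² + (y + 47.2)² = 143.54²; (x + 103.0)² + (y + 8.4)² = 132.17².
Subtracting pairs of circle equations eliminates x²+y² and gives linear equations (the radical axes):
429.6 x − 307.4 y = 4203.95
-79.0 x − 229.8 y = -7101.20
Solving the 2×2 system: x ≈ 25.6, y ≈ 22.1 km.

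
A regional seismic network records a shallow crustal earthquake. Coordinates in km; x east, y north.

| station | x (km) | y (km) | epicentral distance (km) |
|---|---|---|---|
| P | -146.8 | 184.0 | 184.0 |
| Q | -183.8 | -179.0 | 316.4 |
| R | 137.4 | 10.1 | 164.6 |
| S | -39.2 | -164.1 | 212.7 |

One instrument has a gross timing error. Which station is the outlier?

Solve using three stations at a time. Using P, R, S (subtract circle equations pairwise → linear system) gives (x, y) ≈ (-22.8, 48.0).
Distances from that point to each station vs reported:
  P: calculated 184.0 vs reported 184.0 → residual 0.0 km
  Q: calculated 278.3 vs reported 316.4 → residual 38.1 km
  R: calculated 164.6 vs reported 164.6 → residual 0.0 km
  S: calculated 212.7 vs reported 212.7 → residual 0.0 km
P, R, S are mutually consistent (residuals ≈ 0); Q is off by 38.1 km.

Q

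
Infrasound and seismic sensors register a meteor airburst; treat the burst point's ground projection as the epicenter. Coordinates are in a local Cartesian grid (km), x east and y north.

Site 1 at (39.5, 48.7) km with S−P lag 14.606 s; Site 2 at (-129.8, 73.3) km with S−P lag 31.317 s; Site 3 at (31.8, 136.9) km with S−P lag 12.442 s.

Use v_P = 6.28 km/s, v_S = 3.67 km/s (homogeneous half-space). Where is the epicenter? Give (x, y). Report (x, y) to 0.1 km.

Distance from S−P lag: d = Δt · v_P v_S / (v_P − v_S) = Δt · (6.28·3.67)/(6.28−3.67) ≈ 8.8305·Δt.
So d_Site 1 = 128.98, d_Site 2 = 276.54, d_Site 3 = 109.87 km.
Circle about each station: (x − 39.5)² + (y − 48.7)² = 128.98²; (x + 129.8)² + (y − 73.3)² = 276.54²; (x − 31.8)² + (y − 136.9)² = 109.87².
Subtracting the Site 1 equation from the Site 2 and Site 3 equations removes the quadratic terms:
-338.6 x + 49.2 y = -41549.54
-15.4 x + 176.4 y = 20385.33
Solving the 2×2 system: x ≈ 141.3, y ≈ 127.9 km.

141.3 km east, 127.9 km north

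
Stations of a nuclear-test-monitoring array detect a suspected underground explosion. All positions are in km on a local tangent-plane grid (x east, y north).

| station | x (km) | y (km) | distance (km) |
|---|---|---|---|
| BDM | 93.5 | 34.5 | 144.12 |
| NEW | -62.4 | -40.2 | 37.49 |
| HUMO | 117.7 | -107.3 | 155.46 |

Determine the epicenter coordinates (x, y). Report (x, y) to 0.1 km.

-25.5 km east, -46.8 km north

Circle about each station: (x − 93.5)² + (y − 34.5)² = 144.12²; (x + 62.4)² + (y + 40.2)² = 37.49²; (x − 117.7)² + (y + 107.3)² = 155.46².
Subtracting the BDM equation from the NEW and HUMO equations removes the quadratic terms:
-311.8 x − 149.4 y = 14942.37
48.4 x − 283.6 y = 12036.84
Solving the 2×2 system: x ≈ -25.5, y ≈ -46.8 km.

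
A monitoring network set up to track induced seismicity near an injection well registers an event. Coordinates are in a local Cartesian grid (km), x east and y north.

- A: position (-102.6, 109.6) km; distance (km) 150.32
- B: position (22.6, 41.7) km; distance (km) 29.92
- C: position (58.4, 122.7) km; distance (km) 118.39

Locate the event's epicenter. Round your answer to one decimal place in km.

Circle about each station: (x + 102.6)² + (y − 109.6)² = 150.32²; (x − 22.6)² + (y − 41.7)² = 29.92²; (x − 58.4)² + (y − 122.7)² = 118.39².
Subtracting the A equation from the B and C equations removes the quadratic terms:
250.4 x − 135.8 y = 1411.63
322.0 x + 26.2 y = 4506.84
Solving the 2×2 system: x ≈ 12.9, y ≈ 13.4 km.

12.9 km east, 13.4 km north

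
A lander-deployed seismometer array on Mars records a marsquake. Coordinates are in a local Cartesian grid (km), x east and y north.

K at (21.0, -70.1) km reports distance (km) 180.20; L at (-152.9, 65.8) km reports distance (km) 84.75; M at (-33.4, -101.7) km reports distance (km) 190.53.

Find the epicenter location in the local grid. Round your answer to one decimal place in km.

x ≈ -70.4 km, y ≈ 85.2 km

Circle about each station: (x − 21.0)² + (y + 70.1)² = 180.20²; (x + 152.9)² + (y − 65.8)² = 84.75²; (x + 33.4)² + (y + 101.7)² = 190.53².
Subtracting the K equation from the L and M equations removes the quadratic terms:
-347.8 x + 271.8 y = 47642.52
-108.8 x − 63.2 y = 2273.80
Solving the 2×2 system: x ≈ -70.4, y ≈ 85.2 km.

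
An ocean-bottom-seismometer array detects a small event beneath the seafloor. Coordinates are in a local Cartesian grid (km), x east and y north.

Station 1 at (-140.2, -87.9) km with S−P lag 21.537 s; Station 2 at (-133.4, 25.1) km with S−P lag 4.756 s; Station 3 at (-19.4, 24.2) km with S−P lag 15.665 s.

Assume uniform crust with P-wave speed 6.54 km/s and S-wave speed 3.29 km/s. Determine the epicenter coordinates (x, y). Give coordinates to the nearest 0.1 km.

-119.0 km east, 53.1 km north

Distance from S−P lag: d = Δt · v_P v_S / (v_P − v_S) = Δt · (6.54·3.29)/(6.54−3.29) ≈ 6.6205·Δt.
So d_Station 1 = 142.59, d_Station 2 = 31.49, d_Station 3 = 103.71 km.
Circle about each station: (x + 140.2)² + (y + 87.9)² = 142.59²; (x + 133.4)² + (y − 25.1)² = 31.49²; (x + 19.4)² + (y − 24.2)² = 103.71².
Subtracting the Station 1 equation from the Station 2 and Station 3 equations removes the quadratic terms:
13.6 x + 226.0 y = 10383.41
241.6 x + 224.2 y = -16844.31
Solving the 2×2 system: x ≈ -119.0, y ≈ 53.1 km.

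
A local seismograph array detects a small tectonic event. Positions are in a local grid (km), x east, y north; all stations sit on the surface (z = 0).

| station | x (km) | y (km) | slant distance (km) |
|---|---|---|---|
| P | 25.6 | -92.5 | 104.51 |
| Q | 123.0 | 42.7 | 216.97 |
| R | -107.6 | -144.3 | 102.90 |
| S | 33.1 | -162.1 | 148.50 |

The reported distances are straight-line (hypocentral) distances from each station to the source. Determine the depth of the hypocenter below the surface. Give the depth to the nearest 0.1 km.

Each station gives a sphere (x−x_i)² + (y−y_i)² + z² = d_i² (stations at z=0).
Subtracting the P sphere from Q and R: z² cancels, leaving linear equations in x and y:
194.8 x + 270.4 y = -28412.96
-266.4 x − 103.6 y = 23522.57
Solving: x ≈ -65.896, y ≈ -57.605 km (keep extra digits for the depth step; rounded: -65.9, -57.6).
Then from the P sphere: z² = 104.51² − (x − 25.6)² − (y + 92.5)² with x = -65.896, y = -57.605, so z ≈ 36.512 ≈ 36.5 km.
Check against S (with the unrounded solution): distance 148.50 ≈ 148.50 km. ✓

depth ≈ 36.5 km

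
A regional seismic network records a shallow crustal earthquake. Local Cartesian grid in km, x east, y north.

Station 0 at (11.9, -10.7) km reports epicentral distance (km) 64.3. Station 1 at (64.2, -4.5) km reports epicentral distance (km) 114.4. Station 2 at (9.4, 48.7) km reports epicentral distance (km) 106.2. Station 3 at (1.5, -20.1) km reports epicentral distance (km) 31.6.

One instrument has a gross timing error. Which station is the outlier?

Solve using three stations at a time. Using Station 0, Station 1, Station 2 (subtract circle equations pairwise → linear system) gives (x, y) ≈ (-43.3, -43.4).
Distances from that point to each station vs reported:
  Station 0: calculated 64.2 vs reported 64.3 → residual 0.1 km
  Station 1: calculated 114.3 vs reported 114.4 → residual 0.1 km
  Station 2: calculated 106.1 vs reported 106.2 → residual 0.1 km
  Station 3: calculated 50.5 vs reported 31.6 → residual 18.9 km
Station 0, Station 1, Station 2 are mutually consistent (residuals ≈ 0); Station 3 is off by 18.9 km.

Station 3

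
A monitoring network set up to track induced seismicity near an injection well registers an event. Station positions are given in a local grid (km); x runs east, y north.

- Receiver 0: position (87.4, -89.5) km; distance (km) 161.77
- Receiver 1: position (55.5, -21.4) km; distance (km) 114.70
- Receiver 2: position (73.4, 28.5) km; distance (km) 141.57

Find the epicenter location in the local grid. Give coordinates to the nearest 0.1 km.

Circle about each station: (x − 87.4)² + (y + 89.5)² = 161.77²; (x − 55.5)² + (y + 21.4)² = 114.70²; (x − 73.4)² + (y − 28.5)² = 141.57².
Subtracting pairs of circle equations eliminates x²+y² and gives linear equations (the radical axes):
-63.8 x + 136.2 y = 902.64
-28.0 x + 236.0 y = -3321.73
Solving the 2×2 system: x ≈ -59.2, y ≈ -21.1 km.
Check against Receiver 0 (with the unrounded x, y): √((x − 87.4)²+(y + 89.5)²) = 161.76 ≈ 161.77 km. ✓

-59.2 km east, -21.1 km north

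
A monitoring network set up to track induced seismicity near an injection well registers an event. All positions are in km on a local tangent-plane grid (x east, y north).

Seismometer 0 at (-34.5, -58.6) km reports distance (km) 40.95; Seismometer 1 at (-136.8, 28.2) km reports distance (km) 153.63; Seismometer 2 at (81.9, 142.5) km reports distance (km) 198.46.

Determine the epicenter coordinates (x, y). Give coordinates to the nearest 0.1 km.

x ≈ 1.4 km, y ≈ -38.9 km

Circle about each station: (x + 34.5)² + (y + 58.6)² = 40.95²; (x + 136.8)² + (y − 28.2)² = 153.63²; (x − 81.9)² + (y − 142.5)² = 198.46².
Subtracting the Seismometer 0 equation from the Seismometer 1 and Seismometer 2 equations removes the quadratic terms:
-204.6 x + 173.6 y = -7040.00
232.8 x + 402.2 y = -15319.82
Solving the 2×2 system: x ≈ 1.4, y ≈ -38.9 km.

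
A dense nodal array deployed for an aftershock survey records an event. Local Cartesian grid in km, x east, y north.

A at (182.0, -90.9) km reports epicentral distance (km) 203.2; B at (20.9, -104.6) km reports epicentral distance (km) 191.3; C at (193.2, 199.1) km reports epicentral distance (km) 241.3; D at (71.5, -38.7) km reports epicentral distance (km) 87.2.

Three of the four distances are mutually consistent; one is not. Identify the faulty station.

B

Solve using three stations at a time. Using A, C, D (subtract circle equations pairwise → linear system) gives (x, y) ≈ (19.8, 31.4).
Distances from that point to each station vs reported:
  A: calculated 203.2 vs reported 203.2 → residual 0.0 km
  B: calculated 136.0 vs reported 191.3 → residual 55.3 km
  C: calculated 241.3 vs reported 241.3 → residual 0.0 km
  D: calculated 87.1 vs reported 87.2 → residual 0.1 km
A, C, D are mutually consistent (residuals ≈ 0); B is off by 55.3 km.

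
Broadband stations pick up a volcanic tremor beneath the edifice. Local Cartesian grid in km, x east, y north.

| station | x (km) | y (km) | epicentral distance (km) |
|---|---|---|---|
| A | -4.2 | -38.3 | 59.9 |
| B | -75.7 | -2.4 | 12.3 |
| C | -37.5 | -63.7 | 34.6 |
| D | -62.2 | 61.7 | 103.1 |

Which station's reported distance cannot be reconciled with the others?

Solve using three stations at a time. Using A, C, D (subtract circle equations pairwise → linear system) gives (x, y) ≈ (-64.1, -41.4).
Distances from that point to each station vs reported:
  A: calculated 59.9 vs reported 59.9 → residual 0.0 km
  B: calculated 40.7 vs reported 12.3 → residual 28.4 km
  C: calculated 34.7 vs reported 34.6 → residual 0.1 km
  D: calculated 103.1 vs reported 103.1 → residual 0.0 km
A, C, D are mutually consistent (residuals ≈ 0); B is off by 28.4 km.

B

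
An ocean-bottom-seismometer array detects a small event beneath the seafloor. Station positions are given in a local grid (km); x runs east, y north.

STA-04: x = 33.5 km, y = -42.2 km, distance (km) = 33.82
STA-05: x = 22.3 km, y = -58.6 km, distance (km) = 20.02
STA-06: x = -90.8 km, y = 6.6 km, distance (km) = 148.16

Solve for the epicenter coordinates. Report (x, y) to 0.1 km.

x ≈ 32.2 km, y ≈ -76.0 km

Circle about each station: (x − 33.5)² + (y + 42.2)² = 33.82²; (x − 22.3)² + (y + 58.6)² = 20.02²; (x + 90.8)² + (y − 6.6)² = 148.16².
Subtracting pairs of circle equations eliminates x²+y² and gives linear equations (the radical axes):
-22.4 x − 32.8 y = 1771.15
-248.6 x + 97.6 y = -15422.48
Solving the 2×2 system: x ≈ 32.2, y ≈ -76.0 km.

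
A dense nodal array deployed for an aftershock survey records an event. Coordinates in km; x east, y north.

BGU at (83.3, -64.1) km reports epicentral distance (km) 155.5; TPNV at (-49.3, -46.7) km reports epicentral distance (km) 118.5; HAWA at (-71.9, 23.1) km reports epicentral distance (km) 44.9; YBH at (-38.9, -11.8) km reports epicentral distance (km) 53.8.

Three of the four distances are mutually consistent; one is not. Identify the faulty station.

TPNV

Solve using three stations at a time. Using BGU, HAWA, YBH (subtract circle equations pairwise → linear system) gives (x, y) ≈ (-31.0, 41.3).
Distances from that point to each station vs reported:
  BGU: calculated 155.5 vs reported 155.5 → residual 0.0 km
  TPNV: calculated 89.9 vs reported 118.5 → residual 28.6 km
  HAWA: calculated 44.8 vs reported 44.9 → residual 0.1 km
  YBH: calculated 53.7 vs reported 53.8 → residual 0.1 km
BGU, HAWA, YBH are mutually consistent (residuals ≈ 0); TPNV is off by 28.6 km.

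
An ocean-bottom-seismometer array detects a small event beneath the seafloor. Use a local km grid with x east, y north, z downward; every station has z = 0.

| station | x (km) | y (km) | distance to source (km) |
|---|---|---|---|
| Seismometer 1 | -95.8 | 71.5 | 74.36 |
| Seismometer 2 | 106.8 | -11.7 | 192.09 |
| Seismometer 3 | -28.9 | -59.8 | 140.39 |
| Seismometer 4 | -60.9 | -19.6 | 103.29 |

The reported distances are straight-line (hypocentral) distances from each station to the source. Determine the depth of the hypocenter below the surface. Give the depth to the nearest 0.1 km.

Each station gives a sphere (x−x_i)² + (y−y_i)² + z² = d_i² (stations at z=0).
Subtracting the Seismometer 1 sphere from Seismometer 2 and Seismometer 3: z² cancels, leaving linear equations in x and y:
405.2 x − 166.4 y = -34115.92
133.8 x − 262.6 y = -24058.58
Solving: x ≈ -58.895, y ≈ 61.609 km (keep extra digits for the depth step; rounded: -58.9, 61.6).
Then from the Seismometer 1 sphere: z² = 74.36² − (x + 95.8)² − (y − 71.5)² with x = -58.895, y = 61.609, so z ≈ 63.793 ≈ 63.8 km.

63.8 km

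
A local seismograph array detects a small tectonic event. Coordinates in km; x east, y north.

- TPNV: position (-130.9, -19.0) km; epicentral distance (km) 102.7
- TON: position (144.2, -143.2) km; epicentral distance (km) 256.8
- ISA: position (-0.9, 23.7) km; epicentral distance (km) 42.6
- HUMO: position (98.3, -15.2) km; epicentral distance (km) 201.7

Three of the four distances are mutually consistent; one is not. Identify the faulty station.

Solve using three stations at a time. Using TPNV, TON, ISA (subtract circle equations pairwise → linear system) gives (x, y) ≈ (-42.4, 33.2).
Distances from that point to each station vs reported:
  TPNV: calculated 102.7 vs reported 102.7 → residual 0.0 km
  TON: calculated 256.8 vs reported 256.8 → residual 0.0 km
  ISA: calculated 42.6 vs reported 42.6 → residual 0.0 km
  HUMO: calculated 148.8 vs reported 201.7 → residual 52.9 km
TPNV, TON, ISA are mutually consistent (residuals ≈ 0); HUMO is off by 52.9 km.

HUMO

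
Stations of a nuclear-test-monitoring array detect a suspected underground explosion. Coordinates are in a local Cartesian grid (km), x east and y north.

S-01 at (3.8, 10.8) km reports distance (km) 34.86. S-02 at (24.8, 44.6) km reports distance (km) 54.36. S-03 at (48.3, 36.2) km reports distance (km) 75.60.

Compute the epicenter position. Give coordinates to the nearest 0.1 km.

Circle about each station: (x − 3.8)² + (y − 10.8)² = 34.86²; (x − 24.8)² + (y − 44.6)² = 54.36²; (x − 48.3)² + (y − 36.2)² = 75.60².
Subtracting the S-01 equation from the S-02 and S-03 equations removes the quadratic terms:
42.0 x + 67.6 y = 733.33
89.0 x + 50.8 y = -987.89
Solving the 2×2 system: x ≈ -26.8, y ≈ 27.5 km.

(-26.8, 27.5)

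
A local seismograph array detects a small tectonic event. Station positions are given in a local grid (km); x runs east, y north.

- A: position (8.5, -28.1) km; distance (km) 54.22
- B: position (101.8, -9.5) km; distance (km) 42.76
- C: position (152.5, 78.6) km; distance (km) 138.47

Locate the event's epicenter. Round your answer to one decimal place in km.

(62.7, -26.8)

Circle about each station: (x − 8.5)² + (y + 28.1)² = 54.22²; (x − 101.8)² + (y + 9.5)² = 42.76²; (x − 152.5)² + (y − 78.6)² = 138.47².
Subtracting the A equation from the B and C equations removes the quadratic terms:
186.6 x + 37.2 y = 10703.02
288.0 x + 213.4 y = 12338.22
Solving the 2×2 system: x ≈ 62.7, y ≈ -26.8 km.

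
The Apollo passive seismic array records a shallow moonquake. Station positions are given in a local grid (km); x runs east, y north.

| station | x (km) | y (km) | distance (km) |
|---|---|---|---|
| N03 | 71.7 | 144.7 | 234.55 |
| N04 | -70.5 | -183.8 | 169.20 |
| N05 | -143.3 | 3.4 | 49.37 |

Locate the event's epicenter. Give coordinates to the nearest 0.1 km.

Circle about each station: (x − 71.7)² + (y − 144.7)² = 234.55²; (x + 70.5)² + (y + 183.8)² = 169.20²; (x + 143.3)² + (y − 3.4)² = 49.37².
Subtracting the N03 equation from the N04 and N05 equations removes the quadratic terms:
-284.4 x − 657.0 y = 39058.77
-430.0 x − 282.6 y = 47043.78
Solving the 2×2 system: x ≈ -98.3, y ≈ -16.9 km.

x ≈ -98.3 km, y ≈ -16.9 km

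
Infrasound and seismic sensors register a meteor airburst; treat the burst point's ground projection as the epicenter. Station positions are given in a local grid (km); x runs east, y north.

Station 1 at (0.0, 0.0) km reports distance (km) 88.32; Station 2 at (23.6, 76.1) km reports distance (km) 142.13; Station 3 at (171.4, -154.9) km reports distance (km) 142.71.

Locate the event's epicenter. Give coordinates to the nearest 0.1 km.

Circle about each station: x² + y² = 88.32²; (x − 23.6)² + (y − 76.1)² = 142.13²; (x − 171.4)² + (y + 154.9)² = 142.71².
Subtracting pairs of circle equations eliminates x²+y² and gives linear equations (the radical axes):
47.2 x + 152.2 y = -6052.34
342.8 x − 309.8 y = 40806.25
Solving the 2×2 system: x ≈ 64.9, y ≈ -59.9 km.
Check against Station 1 (with the unrounded x, y): √(x²+y²) = 88.32 ≈ 88.32 km. ✓

64.9 km east, -59.9 km north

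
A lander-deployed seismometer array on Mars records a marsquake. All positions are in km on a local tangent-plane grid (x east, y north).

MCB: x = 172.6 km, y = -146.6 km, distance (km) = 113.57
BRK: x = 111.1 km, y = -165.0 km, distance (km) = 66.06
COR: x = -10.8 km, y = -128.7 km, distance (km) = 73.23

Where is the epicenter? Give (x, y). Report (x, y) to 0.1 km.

x ≈ 62.0 km, y ≈ -120.8 km

Circle about each station: (x − 172.6)² + (y + 146.6)² = 113.57²; (x − 111.1)² + (y + 165.0)² = 66.06²; (x + 10.8)² + (y + 128.7)² = 73.23².
Subtracting the MCB equation from the BRK and COR equations removes the quadratic terms:
-123.0 x − 36.8 y = -3179.89
-366.8 x + 35.8 y = -27066.48
Solving the 2×2 system: x ≈ 62.0, y ≈ -120.8 km.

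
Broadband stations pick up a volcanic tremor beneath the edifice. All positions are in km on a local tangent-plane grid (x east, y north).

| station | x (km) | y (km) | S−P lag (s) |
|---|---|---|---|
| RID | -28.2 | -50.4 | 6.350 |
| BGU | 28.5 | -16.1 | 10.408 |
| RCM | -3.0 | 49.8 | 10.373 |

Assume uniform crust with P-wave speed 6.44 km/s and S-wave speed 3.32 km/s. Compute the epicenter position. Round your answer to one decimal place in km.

Distance from S−P lag: d = Δt · v_P v_S / (v_P − v_S) = Δt · (6.44·3.32)/(6.44−3.32) ≈ 6.8528·Δt.
So d_RID = 43.52, d_BGU = 71.32, d_RCM = 71.08 km.
Circle about each station: (x + 28.2)² + (y + 50.4)² = 43.52²; (x − 28.5)² + (y + 16.1)² = 71.32²; (x + 3.0)² + (y − 49.8)² = 71.08².
Subtracting the RID equation from the BGU and RCM equations removes the quadratic terms:
113.4 x + 68.6 y = -5456.49
50.4 x + 200.4 y = -4004.74
Solving the 2×2 system: x ≈ -42.5, y ≈ -9.3 km.

x ≈ -42.5 km, y ≈ -9.3 km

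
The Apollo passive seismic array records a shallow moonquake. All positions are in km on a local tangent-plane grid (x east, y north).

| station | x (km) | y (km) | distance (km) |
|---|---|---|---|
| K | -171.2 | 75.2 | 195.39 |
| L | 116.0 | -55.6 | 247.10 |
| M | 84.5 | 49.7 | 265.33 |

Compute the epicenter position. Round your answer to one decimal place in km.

(-124.0, -114.4)

Circle about each station: (x + 171.2)² + (y − 75.2)² = 195.39²; (x − 116.0)² + (y + 55.6)² = 247.10²; (x − 84.5)² + (y − 49.7)² = 265.33².
Subtracting the K equation from the L and M equations removes the quadratic terms:
574.4 x − 261.6 y = -41298.28
511.4 x − 51.0 y = -57576.90
Solving the 2×2 system: x ≈ -124.0, y ≈ -114.4 km.
Check against K (with the unrounded x, y): √((x + 171.2)²+(y − 75.2)²) = 195.38 ≈ 195.39 km. ✓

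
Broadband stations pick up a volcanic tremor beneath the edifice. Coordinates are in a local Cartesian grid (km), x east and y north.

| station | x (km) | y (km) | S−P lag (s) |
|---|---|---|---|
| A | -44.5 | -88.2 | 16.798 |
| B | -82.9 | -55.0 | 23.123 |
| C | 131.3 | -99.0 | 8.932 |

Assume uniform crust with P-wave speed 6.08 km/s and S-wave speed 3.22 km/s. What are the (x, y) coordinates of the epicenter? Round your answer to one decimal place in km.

70.3 km east, -94.8 km north

Distance from S−P lag: d = Δt · v_P v_S / (v_P − v_S) = Δt · (6.08·3.22)/(6.08−3.22) ≈ 6.8453·Δt.
So d_A = 114.99, d_B = 158.28, d_C = 61.14 km.
Circle about each station: (x + 44.5)² + (y + 88.2)² = 114.99²; (x + 82.9)² + (y + 55.0)² = 158.28²; (x − 131.3)² + (y + 99.0)² = 61.14².
Subtracting the A equation from the B and C equations removes the quadratic terms:
-76.8 x + 66.4 y = -11691.94
351.6 x − 21.6 y = 26765.80
Solving the 2×2 system: x ≈ 70.3, y ≈ -94.8 km.
Check against A (with the unrounded x, y): √((x + 44.5)²+(y + 88.2)²) = 114.99 ≈ 114.99 km. ✓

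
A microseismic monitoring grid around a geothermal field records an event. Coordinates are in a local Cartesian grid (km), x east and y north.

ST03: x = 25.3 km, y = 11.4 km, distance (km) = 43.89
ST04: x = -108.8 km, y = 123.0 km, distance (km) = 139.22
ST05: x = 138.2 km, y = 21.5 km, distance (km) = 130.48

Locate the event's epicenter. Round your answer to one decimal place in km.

(11.6, 53.1)

Circle about each station: (x − 25.3)² + (y − 11.4)² = 43.89²; (x + 108.8)² + (y − 123.0)² = 139.22²; (x − 138.2)² + (y − 21.5)² = 130.48².
Subtracting the ST03 equation from the ST04 and ST05 equations removes the quadratic terms:
-268.2 x + 223.2 y = 8740.51
225.8 x + 20.2 y = 3692.74
Solving the 2×2 system: x ≈ 11.6, y ≈ 53.1 km.
Check against ST03 (with the unrounded x, y): √((x − 25.3)²+(y − 11.4)²) = 43.89 ≈ 43.89 km. ✓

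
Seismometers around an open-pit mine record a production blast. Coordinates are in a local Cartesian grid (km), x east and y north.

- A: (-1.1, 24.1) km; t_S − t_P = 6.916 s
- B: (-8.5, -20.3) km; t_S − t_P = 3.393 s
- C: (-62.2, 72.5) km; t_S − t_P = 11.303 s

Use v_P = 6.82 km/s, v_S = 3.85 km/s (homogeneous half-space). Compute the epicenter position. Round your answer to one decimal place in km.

Distance from S−P lag: d = Δt · v_P v_S / (v_P − v_S) = Δt · (6.82·3.85)/(6.82−3.85) ≈ 8.8407·Δt.
So d_A = 61.14, d_B = 30.00, d_C = 99.93 km.
Circle about each station: (x + 1.1)² + (y − 24.1)² = 61.14²; (x + 8.5)² + (y + 20.3)² = 30.00²; (x + 62.2)² + (y − 72.5)² = 99.93².
Subtracting the A equation from the B and C equations removes the quadratic terms:
-14.8 x − 88.8 y = 2740.42
-122.2 x + 96.8 y = 2295.16
Solving the 2×2 system: x ≈ -38.2, y ≈ -24.5 km.

-38.2 km east, -24.5 km north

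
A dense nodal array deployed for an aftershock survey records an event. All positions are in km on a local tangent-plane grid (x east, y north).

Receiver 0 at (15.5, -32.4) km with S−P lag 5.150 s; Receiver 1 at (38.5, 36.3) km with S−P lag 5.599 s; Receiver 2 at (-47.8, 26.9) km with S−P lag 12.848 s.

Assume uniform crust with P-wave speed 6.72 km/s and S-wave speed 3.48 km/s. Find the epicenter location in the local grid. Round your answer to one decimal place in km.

Distance from S−P lag: d = Δt · v_P v_S / (v_P − v_S) = Δt · (6.72·3.48)/(6.72−3.48) ≈ 7.2178·Δt.
So d_Receiver 0 = 37.17, d_Receiver 1 = 40.41, d_Receiver 2 = 92.73 km.
Circle about each station: (x − 15.5)² + (y + 32.4)² = 37.17²; (x − 38.5)² + (y − 36.3)² = 40.41²; (x + 47.8)² + (y − 26.9)² = 92.73².
Subtracting the Receiver 0 equation from the Receiver 1 and Receiver 2 equations removes the quadratic terms:
46.0 x + 137.4 y = 1258.57
-126.6 x + 118.6 y = -5498.80
Solving the 2×2 system: x ≈ 39.6, y ≈ -4.1 km.

39.6 km east, -4.1 km north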